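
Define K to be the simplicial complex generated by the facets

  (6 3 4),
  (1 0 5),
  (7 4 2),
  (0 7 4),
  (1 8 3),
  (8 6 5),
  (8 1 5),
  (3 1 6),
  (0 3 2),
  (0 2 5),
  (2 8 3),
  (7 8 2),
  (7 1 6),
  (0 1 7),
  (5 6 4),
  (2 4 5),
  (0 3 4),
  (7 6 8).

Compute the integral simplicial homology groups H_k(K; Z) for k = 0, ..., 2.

H_0 = Z,  H_1 = Z ⊕ Z/2Z,  H_2 = 0.

Fix the vertex order 0 < 1 < 2 < 3 < 4 < 5 < 6 < 7 < 8 and write every simplex with vertices in increasing order. Then dim K = 2 and the simplices of K are:

  0-simplices (9): [0], [1], [2], [3], [4], [5], [6], [7], [8]
  1-simplices (27): (27 of them)
  2-simplices (18): [0,1,5], [0,1,7], [0,2,3], [0,2,5], [0,3,4], [0,4,7], [1,3,6], [1,3,8], [1,5,8], [1,6,7], [2,3,8], [2,4,5], [2,4,7], [2,7,8], [3,4,6], [4,5,6], [5,6,8], [6,7,8]

Hence C_0 ≅ Z^9, C_1 ≅ Z^27, C_2 ≅ Z^18.

Boundary ∂_1: C_1 → C_0 sends each edge [p,q] (with p < q) to q − p.
The resulting 9×27 matrix has rank 8, and its Smith normal form has invariant factors (1,1,1,1,1,1,1,1).

The boundary map ∂_2: C_2 → C_1 sends each 2-simplex [p,q,r] to [q,r] − [p,r] + [p,q]. For instance
  ∂[0,4,7] = [4,7] − [0,7] + [0,4],
  ∂[5,6,8] = [6,8] − [5,8] + [5,6].
The 27×18 boundary matrix has rank 18 and Smith normal form diag(1,1,1,1,1,1,1,1,1,1,1,1,1,1,1,1,1,2).

Now H_k = ker ∂_k / im ∂_{k+1}, so:

  H_0: rank C_0 − rank ∂_1 = 9 − 8 = 1, and the invariant factors of ∂_1 are all 1, so H_0 = Z.
  H_1: rank ker ∂_1 − rank ∂_2 = (27 − 8) − 18 = 1, and ∂_2 has invariant factor 2 > 1, so H_1 = Z ⊕ Z/2Z.
  H_2: rank ker ∂_2 − rank ∂_3 = (18 − 18) − 0 = 0, and there is no ∂_3, so H_2 = 0.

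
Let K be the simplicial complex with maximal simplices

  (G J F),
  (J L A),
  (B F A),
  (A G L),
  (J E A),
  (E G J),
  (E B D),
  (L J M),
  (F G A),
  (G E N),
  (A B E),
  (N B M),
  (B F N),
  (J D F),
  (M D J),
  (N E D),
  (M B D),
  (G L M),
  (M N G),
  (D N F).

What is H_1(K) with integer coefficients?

H_1 ≅ Z × Z/2.

Take the total order A < B < D < E < F < G < J < L < M < N on the vertex set. Then K (dimension 2) consists of the simplices:

  0-simplices (10): A, B, D, E, F, G, J, L, M, N
  1-simplices (30): AB, AE, AF, AG, AJ, AL, BD, BE, BF, BM, BN, DE, DF, DJ, DM, DN, EG, EJ, EN, FG, FJ, FN, GJ, GL, GM, GN, JL, JM, LM, MN
  2-simplices (20): ABE, ABF, AEJ, AFG, AGL, AJL, BDE, BDM, BFN, BMN, DEN, DFJ, DFN, DJM, EGJ, EGN, FGJ, GLM, GMN, JLM

giving chain groups C_0 ≅ Z^10, C_1 ≅ Z^30, C_2 ≅ Z^20.

∂_1: C_1 → C_0 maps an edge to its endpoints' difference, ∂[p,q] = q − p.
The 10×30 boundary matrix has rank 9 and Smith normal form diag(1,1,1,1,1,1,1,1,1).

∂_2: C_2 → C_1 acts by ∂[p,q,r] = [q,r] − [p,r] + [p,q]. For instance
  ∂EGN = GN − EN + EG,
  ∂AFG = FG − AG + AF.
The resulting 30×20 matrix has rank 20, and its Smith normal form has invariant factors (1,1,1,1,1,1,1,1,1,1,1,1,1,1,1,1,1,1,1,2).

Computing H_k = (kernel of ∂_k) / (image of ∂_{k+1}):

  H_1: rank ker ∂_1 − rank ∂_2 = (30 − 9) − 20 = 1, and ∂_2 has invariant factor 2 > 1, so H_1 = Z × Z/2.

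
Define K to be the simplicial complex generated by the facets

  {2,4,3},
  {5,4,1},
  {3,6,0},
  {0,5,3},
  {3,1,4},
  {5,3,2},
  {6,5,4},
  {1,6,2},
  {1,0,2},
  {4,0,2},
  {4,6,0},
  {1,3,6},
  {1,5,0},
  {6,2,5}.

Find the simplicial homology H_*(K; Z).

Order the vertices as 0 < 1 < 2 < 3 < 4 < 5 < 6. Listing each simplex with vertices in this order, K has dimension 2 with simplices:

  0-simplices (7): [0], [1], [2], [3], [4], [5], [6]
  1-simplices (21): [0,1], [0,2], [0,3], [0,4], [0,5], [0,6], [1,2], [1,3], [1,4], [1,5], [1,6], [2,3], [2,4], [2,5], [2,6], [3,4], [3,5], [3,6], [4,5], [4,6], [5,6]
  2-simplices (14): [0,1,2], [0,1,5], [0,2,4], [0,3,5], [0,3,6], [0,4,6], [1,2,6], [1,3,4], [1,3,6], [1,4,5], [2,3,4], [2,3,5], [2,5,6], [4,5,6]

so the chain groups are C_0 ≅ Z^7, C_1 ≅ Z^21, C_2 ≅ Z^14.

∂_1: C_1 → C_0 sends each edge [p,q] (with p < q) to q − p. For instance
  ∂[0,3] = [3] − [0].
The resulting 7×21 matrix has rank 6, and its Smith normal form has invariant factors (1,1,1,1,1,1).

Boundary ∂_2: C_2 → C_1 maps a triangle to the signed sum of its edges. For instance
  ∂[1,2,6] = [2,6] − [1,6] + [1,2],
  ∂[0,3,6] = [3,6] − [0,6] + [0,3].
The 21×14 boundary matrix has rank 13 and Smith normal form diag(1,1,1,1,1,1,1,1,1,1,1,1,1).

Now H_k = ker ∂_k / im ∂_{k+1}, so:

  H_0: rank C_0 − rank ∂_1 = 7 − 6 = 1, and the invariant factors of ∂_1 are all 1, so H_0 ≅ Z.
  H_1: rank ker ∂_1 − rank ∂_2 = (21 − 6) − 13 = 2, and the invariant factors of ∂_2 are all 1, so H_1 ≅ Z^2.
  H_2: rank ker ∂_2 − rank ∂_3 = (14 − 13) − 0 = 1, and there is no ∂_3, so H_2 ≅ Z.

H_0 = Z,  H_1 = Z^2,  H_2 = Z.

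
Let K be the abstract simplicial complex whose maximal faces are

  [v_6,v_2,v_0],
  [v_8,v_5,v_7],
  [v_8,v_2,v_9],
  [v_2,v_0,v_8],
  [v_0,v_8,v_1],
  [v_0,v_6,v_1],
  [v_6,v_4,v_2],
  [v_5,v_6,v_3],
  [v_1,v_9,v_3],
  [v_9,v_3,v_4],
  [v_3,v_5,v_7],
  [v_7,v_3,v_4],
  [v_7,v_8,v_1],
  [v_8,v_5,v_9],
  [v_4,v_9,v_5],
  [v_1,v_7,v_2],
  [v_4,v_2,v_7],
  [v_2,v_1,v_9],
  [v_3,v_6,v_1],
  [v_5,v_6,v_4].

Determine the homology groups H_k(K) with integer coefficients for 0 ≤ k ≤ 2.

H_0 ≅ Z,  H_1 ≅ Z ⊕ Z/2Z,  H_2 = 0.

K has 10 vertices, 30 edges, 20 triangles.
rank ∂_0 = 0, rank ∂_1 = 9 ⇒ b_0 = 10 − 0 − 9 = 1; all invariant factors of ∂_1 are 1 so no torsion. So H_0 ≅ Z.
rank ∂_1 = 9, rank ∂_2 = 20 ⇒ b_1 = 30 − 9 − 20 = 1; ∂_2 has invariant factor(s) [2] giving torsion. So H_1 ≅ Z ⊕ Z/2Z.
rank ∂_2 = 20, rank ∂_3 = 0 ⇒ b_2 = 20 − 20 − 0 = 0. So H_2 ≅ 0.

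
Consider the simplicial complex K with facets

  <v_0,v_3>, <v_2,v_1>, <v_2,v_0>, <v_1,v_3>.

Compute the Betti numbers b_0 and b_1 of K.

Fix the vertex order v_0 < v_1 < v_2 < v_3 and write every simplex with vertices in increasing order. Then dim K = 1 and the simplices of K are:

  0-simplices (4): [v_0], [v_1], [v_2], [v_3]
  1-simplices (4): [v_0,v_2], [v_0,v_3], [v_1,v_2], [v_1,v_3]

Hence C_0 ≅ Z^4, C_1 ≅ Z^4.

The boundary map ∂_1: C_1 → C_0 is given by ∂[p,q] = [q] − [p].
This gives a 4×4 integer matrix of rank 3; reducing to Smith normal form yields diagonal entries (1,1,1).

Now H_k = ker ∂_k / im ∂_{k+1}, so:

  H_0: rank C_0 − rank ∂_1 = 4 − 3 = 1, and the invariant factors of ∂_1 are all 1, so H_0 = Z.
  H_1: rank ker ∂_1 − rank ∂_2 = (4 − 3) − 0 = 1, and there is no ∂_2, so H_1 = Z.

As a check, the Euler characteristic is 4 − 4 = 0, which agrees with 1 − 1 = 0.

Hence the Betti numbers are b_0 = 1, b_1 = 1.

b_0 = 1, b_1 = 1.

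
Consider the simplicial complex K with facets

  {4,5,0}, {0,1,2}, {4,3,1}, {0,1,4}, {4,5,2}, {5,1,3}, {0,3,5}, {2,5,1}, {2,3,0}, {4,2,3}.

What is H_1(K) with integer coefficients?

K has 6 vertices, 15 edges, 10 triangles.
rank ∂_1 = 5, rank ∂_2 = 10 ⇒ b_1 = 15 − 5 − 10 = 0; ∂_2 has invariant factor(s) [2] giving torsion. So H_1 ≅ Z/2.

H_1 ≅ Z/2.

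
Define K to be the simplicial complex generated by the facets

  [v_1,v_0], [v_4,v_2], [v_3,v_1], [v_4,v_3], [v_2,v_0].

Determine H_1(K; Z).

Order the vertices as v_0 < v_1 < v_2 < v_3 < v_4. Listing each simplex with vertices in this order, K has dimension 1 with simplices:

  0-simplices (5): [v_0], [v_1], [v_2], [v_3], [v_4]
  1-simplices (5): [v_0,v_1], [v_0,v_2], [v_1,v_3], [v_2,v_4], [v_3,v_4]

giving chain groups C_0 ≅ Z^5, C_1 ≅ Z^5.

∂_1: C_1 → C_0 sends each edge [p,q] (with p < q) to q − p. For instance
  ∂[v_3,v_4] = [v_4] − [v_3].
The resulting 5×5 matrix has rank 4, and its Smith normal form has invariant factors (1,1,1,1).

Computing H_k = (kernel of ∂_k) / (image of ∂_{k+1}):

  H_1: rank ker ∂_1 − rank ∂_2 = (5 − 4) − 0 = 1, and there is no ∂_2, so H_1 = Z.

(K is a triangulation of the circle S^1.)

H_1 = Z.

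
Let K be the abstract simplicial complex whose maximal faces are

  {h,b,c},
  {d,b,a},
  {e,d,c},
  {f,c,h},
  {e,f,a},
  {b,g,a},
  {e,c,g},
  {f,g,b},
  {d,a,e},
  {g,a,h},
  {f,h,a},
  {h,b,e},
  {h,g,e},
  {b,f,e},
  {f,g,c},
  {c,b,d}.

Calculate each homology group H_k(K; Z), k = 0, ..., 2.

H_0 = Z,  H_1 = Z^2,  H_2 = Z.

Fix the vertex order a < b < c < d < e < f < g < h and write every simplex with vertices in increasing order. Then dim K = 2 and the simplices of K are:

  0-simplices (8): a, b, c, d, e, f, g, h
  1-simplices (24): ab, ad, ae, af, ag, ah, bc, bd, be, bf, bg, bh, cd, ce, cf, cg, ch, de, ef, eg, eh, fg, fh, gh
  2-simplices (16): abd, abg, ade, aef, afh, agh, bcd, bch, bef, beh, bfg, cde, ceg, cfg, cfh, egh

giving chain groups C_0 ≅ Z^8, C_1 ≅ Z^24, C_2 ≅ Z^16.

Boundary ∂_1: C_1 → C_0 maps an edge to its endpoints' difference, ∂[p,q] = q − p.
As a 8×24 matrix over Z this has rank 7, with invariant factors (1,1,1,1,1,1,1).

The boundary map ∂_2: C_2 → C_1 sends each 2-simplex [p,q,r] to [q,r] − [p,r] + [p,q]. For instance
  ∂cde = de − ce + cd,
  ∂cfg = fg − cg + cf.
As a 24×16 matrix over Z this has rank 15, with invariant factors (1,1,1,1,1,1,1,1,1,1,1,1,1,1,1).

Computing H_k = (kernel of ∂_k) / (image of ∂_{k+1}):

  H_0: rank C_0 − rank ∂_1 = 8 − 7 = 1, and the invariant factors of ∂_1 are all 1, so H_0 ≅ Z.
  H_1: rank ker ∂_1 − rank ∂_2 = (24 − 7) − 15 = 2, and the invariant factors of ∂_2 are all 1, so H_1 ≅ Z^2.
  H_2: rank ker ∂_2 − rank ∂_3 = (16 − 15) − 0 = 1, and there is no ∂_3, so H_2 ≅ Z.

As a check, the Euler characteristic is 8 − 24 + 16 = 0, which agrees with 1 − 2 + 1 = 0.
(K is a triangulation of the torus T^2.)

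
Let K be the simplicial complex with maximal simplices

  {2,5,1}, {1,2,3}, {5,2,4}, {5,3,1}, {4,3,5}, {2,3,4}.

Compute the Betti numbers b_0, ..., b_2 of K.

b_0 = 1, b_1 = 0, b_2 = 1.

We work with the vertex ordering 1 < 2 < 3 < 4 < 5. The simplices of K, each written with vertices in increasing order, are:

  0-simplices (5): [1], [2], [3], [4], [5]
  1-simplices (9): [1,2], [1,3], [1,5], [2,3], [2,4], [2,5], [3,4], [3,5], [4,5]
  2-simplices (6): [1,2,3], [1,2,5], [1,3,5], [2,3,4], [2,4,5], [3,4,5]

Hence C_0 ≅ Z^5, C_1 ≅ Z^9, C_2 ≅ Z^6.

∂_1: C_1 → C_0 maps an edge to its endpoints' difference, ∂[p,q] = q − p. For instance
  ∂[3,5] = [5] − [3].
This gives a 5×9 integer matrix of rank 4; reducing to Smith normal form yields diagonal entries (1,1,1,1).

Boundary ∂_2: C_2 → C_1 maps a triangle to the signed sum of its edges. For instance
  ∂[1,2,3] = [2,3] − [1,3] + [1,2],
  ∂[1,2,5] = [2,5] − [1,5] + [1,2].
This gives a 9×6 integer matrix of rank 5; reducing to Smith normal form yields diagonal entries (1,1,1,1,1).

Now H_k = ker ∂_k / im ∂_{k+1}, so:

  H_0: rank C_0 − rank ∂_1 = 5 − 4 = 1, and the invariant factors of ∂_1 are all 1, so H_0 = Z.
  H_1: rank ker ∂_1 − rank ∂_2 = (9 − 4) − 5 = 0, and the invariant factors of ∂_2 are all 1, so H_1 = 0.
  H_2: rank ker ∂_2 − rank ∂_3 = (6 − 5) − 0 = 1, and there is no ∂_3, so H_2 = Z.

As a check, the Euler characteristic is 5 − 9 + 6 = 2, which agrees with 1 − 0 + 1 = 2.
(K is a triangulation of the 2-sphere S^2.)

Hence the Betti numbers are b_0 = 1, b_1 = 0, b_2 = 1.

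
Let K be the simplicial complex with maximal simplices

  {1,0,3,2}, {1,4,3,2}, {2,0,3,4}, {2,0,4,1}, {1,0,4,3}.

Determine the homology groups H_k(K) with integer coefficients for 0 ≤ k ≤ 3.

Take the total order 0 < 1 < 2 < 3 < 4 on the vertex set. Then K (dimension 3) consists of the simplices:

  0-simplices (5): [0], [1], [2], [3], [4]
  1-simplices (10): [0,1], [0,2], [0,3], [0,4], [1,2], [1,3], [1,4], [2,3], [2,4], [3,4]
  2-simplices (10): [0,1,2], [0,1,3], [0,1,4], [0,2,3], [0,2,4], [0,3,4], [1,2,3], [1,2,4], [1,3,4], [2,3,4]
  3-simplices (5): [0,1,2,3], [0,1,2,4], [0,1,3,4], [0,2,3,4], [1,2,3,4]

Hence C_0 ≅ Z^5, C_1 ≅ Z^10, C_2 ≅ Z^10, C_3 ≅ Z^5.

Boundary ∂_1: C_1 → C_0 maps an edge to its endpoints' difference, ∂[p,q] = q − p.
As a 5×10 matrix over Z this has rank 4, with invariant factors (1,1,1,1).

Boundary ∂_2: C_2 → C_1 acts by ∂[p,q,r] = [q,r] − [p,r] + [p,q]. For instance
  ∂[0,2,4] = [2,4] − [0,4] + [0,2],
  ∂[1,2,3] = [2,3] − [1,3] + [1,2].
The resulting 10×10 matrix has rank 6, and its Smith normal form has invariant factors (1,1,1,1,1,1).

The boundary map ∂_3: C_3 → C_2 sends each 3-simplex σ to the alternating sum Σ_i (−1)^i (σ with its i-th vertex removed). For instance
  ∂[0,1,2,4] = [1,2,4] − [0,2,4] + [0,1,4] − [0,1,2],
  ∂[1,2,3,4] = [2,3,4] − [1,3,4] + [1,2,4] − [1,2,3].
As a 10×5 matrix over Z this has rank 4, with invariant factors (1,1,1,1).

Reading off H_k = ker ∂_k / im ∂_{k+1}:

  H_0: rank C_0 − rank ∂_1 = 5 − 4 = 1, and the invariant factors of ∂_1 are all 1, so H_0 ≅ Z.
  H_1: rank ker ∂_1 − rank ∂_2 = (10 − 4) − 6 = 0, and the invariant factors of ∂_2 are all 1, so H_1 ≅ 0.
  H_2: rank ker ∂_2 − rank ∂_3 = (10 − 6) − 4 = 0, and the invariant factors of ∂_3 are all 1, so H_2 ≅ 0.
  H_3: rank ker ∂_3 − rank ∂_4 = (5 − 4) − 0 = 1, and there is no ∂_4, so H_3 ≅ Z.

H_0 ≅ Z,  H_1 = 0,  H_2 = 0,  H_3 ≅ Z.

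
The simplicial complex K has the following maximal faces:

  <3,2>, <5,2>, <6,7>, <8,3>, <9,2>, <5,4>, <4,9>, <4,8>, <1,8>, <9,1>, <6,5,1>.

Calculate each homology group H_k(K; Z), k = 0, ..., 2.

K has 9 vertices, 13 edges, 1 triangle.
rank ∂_0 = 0, rank ∂_1 = 8 ⇒ b_0 = 9 − 0 − 8 = 1; all invariant factors of ∂_1 are 1 so no torsion. So H_0 ≅ Z.
rank ∂_1 = 8, rank ∂_2 = 1 ⇒ b_1 = 13 − 8 − 1 = 4; all invariant factors of ∂_2 are 1 so no torsion. So H_1 ≅ Z^4.
rank ∂_2 = 1, rank ∂_3 = 0 ⇒ b_2 = 1 − 1 − 0 = 0. So H_2 ≅ 0.

H_0 ≅ Z,  H_1 ≅ Z^4,  H_2 = 0.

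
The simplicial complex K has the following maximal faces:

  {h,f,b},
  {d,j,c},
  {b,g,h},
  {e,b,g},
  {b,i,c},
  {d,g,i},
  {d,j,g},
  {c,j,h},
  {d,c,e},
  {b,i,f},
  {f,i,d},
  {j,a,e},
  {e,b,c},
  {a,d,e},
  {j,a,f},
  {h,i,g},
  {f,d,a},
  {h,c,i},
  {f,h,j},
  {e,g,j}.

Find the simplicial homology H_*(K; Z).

H_0 = Z,  H_1 = Z ⊕ Z/2Z,  H_2 = 0.

K has 10 vertices, 30 edges, 20 triangles.
rank ∂_0 = 0, rank ∂_1 = 9 ⇒ b_0 = 10 − 0 − 9 = 1; all invariant factors of ∂_1 are 1 so no torsion. So H_0 ≅ Z.
rank ∂_1 = 9, rank ∂_2 = 20 ⇒ b_1 = 30 − 9 − 20 = 1; ∂_2 has invariant factor(s) [2] giving torsion. So H_1 ≅ Z ⊕ Z/2Z.
rank ∂_2 = 20, rank ∂_3 = 0 ⇒ b_2 = 20 − 20 − 0 = 0. So H_2 ≅ 0.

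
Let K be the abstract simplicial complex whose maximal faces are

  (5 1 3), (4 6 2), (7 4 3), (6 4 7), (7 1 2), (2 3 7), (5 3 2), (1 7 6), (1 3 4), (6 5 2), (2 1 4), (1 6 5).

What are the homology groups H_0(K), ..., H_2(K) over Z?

H_0 ≅ Z,  H_1 ≅ Z/2,  H_2 = 0.

K has 7 vertices, 18 edges, 12 triangles.
rank ∂_0 = 0, rank ∂_1 = 6 ⇒ b_0 = 7 − 0 − 6 = 1; all invariant factors of ∂_1 are 1 so no torsion. So H_0 ≅ Z.
rank ∂_1 = 6, rank ∂_2 = 12 ⇒ b_1 = 18 − 6 − 12 = 0; ∂_2 has invariant factor(s) [2] giving torsion. So H_1 ≅ Z/2.
rank ∂_2 = 12, rank ∂_3 = 0 ⇒ b_2 = 12 − 12 − 0 = 0. So H_2 ≅ 0.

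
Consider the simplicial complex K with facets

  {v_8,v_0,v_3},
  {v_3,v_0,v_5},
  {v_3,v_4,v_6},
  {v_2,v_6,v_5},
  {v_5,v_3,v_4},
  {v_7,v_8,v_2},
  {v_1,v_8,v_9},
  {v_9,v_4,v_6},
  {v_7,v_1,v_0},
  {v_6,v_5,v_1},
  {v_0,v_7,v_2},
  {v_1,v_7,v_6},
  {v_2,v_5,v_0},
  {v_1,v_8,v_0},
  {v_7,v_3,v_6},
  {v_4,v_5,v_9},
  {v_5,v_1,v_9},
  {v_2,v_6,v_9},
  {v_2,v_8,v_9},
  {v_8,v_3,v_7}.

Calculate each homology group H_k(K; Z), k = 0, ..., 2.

We work with the vertex ordering v_0 < v_1 < v_2 < v_3 < v_4 < v_5 < v_6 < v_7 < v_8 < v_9. The simplices of K, each written with vertices in increasing order, are:

  0-simplices (10): [v_0], [v_1], [v_2], [v_3], [v_4], [v_5], [v_6], [v_7], [v_8], [v_9]
  1-simplices (30): (30 of them)
  2-simplices (20): (20 of them)

giving chain groups C_0 ≅ Z^10, C_1 ≅ Z^30, C_2 ≅ Z^20.

The boundary map ∂_1: C_1 → C_0 maps an edge to its endpoints' difference, ∂[p,q] = q − p. For instance
  ∂[v_8,v_9] = [v_9] − [v_8].
As a 10×30 matrix over Z this has rank 9, with invariant factors (1,1,1,1,1,1,1,1,1).

∂_2: C_2 → C_1 sends each 2-simplex [p,q,r] to [q,r] − [p,r] + [p,q]. For instance
  ∂[v_1,v_8,v_9] = [v_8,v_9] − [v_1,v_9] + [v_1,v_8],
  ∂[v_0,v_1,v_8] = [v_1,v_8] − [v_0,v_8] + [v_0,v_1].
As a 30×20 matrix over Z this has rank 20, with invariant factors (1,1,1,1,1,1,1,1,1,1,1,1,1,1,1,1,1,1,1,2).

Now H_k = ker ∂_k / im ∂_{k+1}, so:

  H_0: rank C_0 − rank ∂_1 = 10 − 9 = 1, and the invariant factors of ∂_1 are all 1, so H_0 ≅ Z.
  H_1: rank ker ∂_1 − rank ∂_2 = (30 − 9) − 20 = 1, and ∂_2 has invariant factor 2 > 1, so H_1 ≅ Z ⊕ Z_2.
  H_2: rank ker ∂_2 − rank ∂_3 = (20 − 20) − 0 = 0, and there is no ∂_3, so H_2 ≅ 0.

As a check, the Euler characteristic is 10 − 30 + 20 = 0, which agrees with 1 − 1 + 0 = 0.
(K is a triangulation of the Klein bottle.)

H_0 ≅ Z,  H_1 ≅ Z ⊕ Z_2,  H_2 = 0.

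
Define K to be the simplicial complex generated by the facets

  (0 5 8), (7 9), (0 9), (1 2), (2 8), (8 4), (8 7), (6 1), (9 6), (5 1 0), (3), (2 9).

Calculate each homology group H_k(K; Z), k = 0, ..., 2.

Take the total order 0 < 1 < 2 < 3 < 4 < 5 < 6 < 7 < 8 < 9 on the vertex set. Then K (dimension 2) consists of the simplices:

  0-simplices (10): [0], [1], [2], [3], [4], [5], [6], [7], [8], [9]
  1-simplices (14): [0,1], [0,5], [0,8], [0,9], [1,2], [1,5], [1,6], [2,8], [2,9], [4,8], [5,8], [6,9], [7,8], [7,9]
  2-simplices (2): [0,1,5], [0,5,8]

so the chain groups are C_0 ≅ Z^10, C_1 ≅ Z^14, C_2 ≅ Z^2.

∂_1: C_1 → C_0 maps an edge to its endpoints' difference, ∂[p,q] = q − p. For instance
  ∂[0,5] = [5] − [0].
As a 10×14 matrix over Z this has rank 8, with invariant factors (1,1,1,1,1,1,1,1).

The boundary map ∂_2: C_2 → C_1 sends each 2-simplex [p,q,r] to [q,r] − [p,r] + [p,q]. For instance
  ∂[0,5,8] = [5,8] − [0,8] + [0,5],
  ∂[0,1,5] = [1,5] − [0,5] + [0,1].
The resulting 14×2 matrix has rank 2, and its Smith normal form has invariant factors (1,1).

Now H_k = ker ∂_k / im ∂_{k+1}, so:

  H_0: rank C_0 − rank ∂_1 = 10 − 8 = 2, and the invariant factors of ∂_1 are all 1, so H_0 = Z^2.
  H_1: rank ker ∂_1 − rank ∂_2 = (14 − 8) − 2 = 4, and the invariant factors of ∂_2 are all 1, so H_1 = Z^4.
  H_2: rank ker ∂_2 − rank ∂_3 = (2 − 2) − 0 = 0, and there is no ∂_3, so H_2 = 0.

H_0 ≅ Z^2,  H_1 ≅ Z^4,  H_2 = 0.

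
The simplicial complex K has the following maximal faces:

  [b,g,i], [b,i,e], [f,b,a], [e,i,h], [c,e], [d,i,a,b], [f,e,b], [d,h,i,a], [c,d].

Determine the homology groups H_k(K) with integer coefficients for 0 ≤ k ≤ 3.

K has 9 vertices, 19 edges, 12 triangles, 2 3-simplices.
rank ∂_0 = 0, rank ∂_1 = 8 ⇒ b_0 = 9 − 0 − 8 = 1; all invariant factors of ∂_1 are 1 so no torsion. So H_0 = Z.
rank ∂_1 = 8, rank ∂_2 = 10 ⇒ b_1 = 19 − 8 − 10 = 1; all invariant factors of ∂_2 are 1 so no torsion. So H_1 = Z.
rank ∂_2 = 10, rank ∂_3 = 2 ⇒ b_2 = 12 − 10 − 2 = 0; all invariant factors of ∂_3 are 1 so no torsion. So H_2 = 0.
rank ∂_3 = 2, rank ∂_4 = 0 ⇒ b_3 = 2 − 2 − 0 = 0. So H_3 = 0.

H_0 ≅ Z,  H_1 ≅ Z,  H_2 = 0,  H_3 = 0.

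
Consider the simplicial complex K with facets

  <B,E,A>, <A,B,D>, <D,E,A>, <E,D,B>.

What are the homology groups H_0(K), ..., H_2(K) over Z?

H_0 ≅ Z,  H_1 = 0,  H_2 ≅ Z.

K has 4 vertices, 6 edges, 4 triangles.
rank ∂_0 = 0, rank ∂_1 = 3 ⇒ b_0 = 4 − 0 − 3 = 1; all invariant factors of ∂_1 are 1 so no torsion. So H_0 = Z.
rank ∂_1 = 3, rank ∂_2 = 3 ⇒ b_1 = 6 − 3 − 3 = 0; all invariant factors of ∂_2 are 1 so no torsion. So H_1 = 0.
rank ∂_2 = 3, rank ∂_3 = 0 ⇒ b_2 = 4 − 3 − 0 = 1. So H_2 = Z.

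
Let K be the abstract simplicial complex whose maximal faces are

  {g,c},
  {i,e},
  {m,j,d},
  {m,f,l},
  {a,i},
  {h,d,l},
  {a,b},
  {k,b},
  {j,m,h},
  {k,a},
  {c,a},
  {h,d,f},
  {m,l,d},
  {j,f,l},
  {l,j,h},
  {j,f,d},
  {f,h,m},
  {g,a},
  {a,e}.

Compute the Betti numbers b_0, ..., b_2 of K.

We work with the vertex ordering a < b < c < d < e < f < g < h < i < j < k < l < m. The simplices of K, each written with vertices in increasing order, are:

  0-simplices (13): a, b, c, d, e, f, g, h, i, j, k, l, m
  1-simplices (24): ab, ac, ae, ag, ai, ak, bk, cg, df, dh, dj, dl, dm, ei, fh, fj, fl, fm, hj, hl, hm, jl, jm, lm
  2-simplices (10): dfh, dfj, dhl, djm, dlm, fhm, fjl, flm, hjl, hjm

Hence C_0 ≅ Z^13, C_1 ≅ Z^24, C_2 ≅ Z^10.

∂_1: C_1 → C_0 is given by ∂[p,q] = [q] − [p].
The resulting 13×24 matrix has rank 11, and its Smith normal form has invariant factors (1,1,1,1,1,1,1,1,1,1,1).

The boundary map ∂_2: C_2 → C_1 maps a triangle to the signed sum of its edges. For instance
  ∂fhm = hm − fm + fh,
  ∂dfj = fj − dj + df.
As a 24×10 matrix over Z this has rank 10, with invariant factors (1,1,1,1,1,1,1,1,1,2).

Now H_k = ker ∂_k / im ∂_{k+1}, so:

  H_0: rank C_0 − rank ∂_1 = 13 − 11 = 2, and the invariant factors of ∂_1 are all 1, so H_0 = Z^2.
  H_1: rank ker ∂_1 − rank ∂_2 = (24 − 11) − 10 = 3, and ∂_2 has invariant factor 2 > 1, so H_1 = Z^3 ⊕ Z/2Z.
  H_2: rank ker ∂_2 − rank ∂_3 = (10 − 10) − 0 = 0, and there is no ∂_3, so H_2 = 0.

(K is a triangulation of the disjoint union of the real projective plane RP^2 and a wedge of 3 circles.)

Hence the Betti numbers are b_0 = 2, b_1 = 3, b_2 = 0.

b_0 = 2, b_1 = 3, b_2 = 0.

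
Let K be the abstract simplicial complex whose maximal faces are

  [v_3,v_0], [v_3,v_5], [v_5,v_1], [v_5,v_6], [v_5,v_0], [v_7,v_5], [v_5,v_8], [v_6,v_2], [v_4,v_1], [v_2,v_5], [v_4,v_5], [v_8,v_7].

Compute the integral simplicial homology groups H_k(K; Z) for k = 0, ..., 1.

H_0 = Z,  H_1 = Z^4.

Order the vertices as v_0 < v_1 < v_2 < v_3 < v_4 < v_5 < v_6 < v_7 < v_8. Listing each simplex with vertices in this order, K has dimension 1 with simplices:

  0-simplices (9): [v_0], [v_1], [v_2], [v_3], [v_4], [v_5], [v_6], [v_7], [v_8]
  1-simplices (12): [v_0,v_3], [v_0,v_5], [v_1,v_4], [v_1,v_5], [v_2,v_5], [v_2,v_6], [v_3,v_5], [v_4,v_5], [v_5,v_6], [v_5,v_7], [v_5,v_8], [v_7,v_8]

so the chain groups are C_0 ≅ Z^9, C_1 ≅ Z^12.

The boundary map ∂_1: C_1 → C_0 maps an edge to its endpoints' difference, ∂[p,q] = q − p.
As a 9×12 matrix over Z this has rank 8, with invariant factors (1,1,1,1,1,1,1,1).

From H_k ≅ ker(∂_k) / im(∂_{k+1}) we obtain:

  H_0: rank C_0 − rank ∂_1 = 9 − 8 = 1, and the invariant factors of ∂_1 are all 1, so H_0 ≅ Z.
  H_1: rank ker ∂_1 − rank ∂_2 = (12 − 8) − 0 = 4, and there is no ∂_2, so H_1 ≅ Z^4.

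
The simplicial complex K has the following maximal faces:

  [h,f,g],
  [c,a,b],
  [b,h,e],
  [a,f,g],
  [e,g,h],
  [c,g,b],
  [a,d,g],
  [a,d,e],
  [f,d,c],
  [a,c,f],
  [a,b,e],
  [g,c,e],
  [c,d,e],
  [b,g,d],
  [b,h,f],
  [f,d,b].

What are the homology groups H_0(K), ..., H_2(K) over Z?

Fix the vertex order a < b < c < d < e < f < g < h and write every simplex with vertices in increasing order. Then dim K = 2 and the simplices of K are:

  0-simplices (8): a, b, c, d, e, f, g, h
  1-simplices (24): ab, ac, ad, ae, af, ag, bc, bd, be, bf, bg, bh, cd, ce, cf, cg, de, df, dg, eg, eh, fg, fh, gh
  2-simplices (16): abc, abe, acf, ade, adg, afg, bcg, bdf, bdg, beh, bfh, cde, cdf, ceg, egh, fgh

so the chain groups are C_0 ≅ Z^8, C_1 ≅ Z^24, C_2 ≅ Z^16.

Boundary ∂_1: C_1 → C_0 is given by ∂[p,q] = [q] − [p].
The resulting 8×24 matrix has rank 7, and its Smith normal form has invariant factors (1,1,1,1,1,1,1).

Boundary ∂_2: C_2 → C_1 acts by ∂[p,q,r] = [q,r] − [p,r] + [p,q]. For instance
  ∂egh = gh − eh + eg,
  ∂beh = eh − bh + be.
The resulting 24×16 matrix has rank 15, and its Smith normal form has invariant factors (1,1,1,1,1,1,1,1,1,1,1,1,1,1,1).

Computing H_k = (kernel of ∂_k) / (image of ∂_{k+1}):

  H_0: rank C_0 − rank ∂_1 = 8 − 7 = 1, and the invariant factors of ∂_1 are all 1, so H_0 = Z.
  H_1: rank ker ∂_1 − rank ∂_2 = (24 − 7) − 15 = 2, and the invariant factors of ∂_2 are all 1, so H_1 = Z^2.
  H_2: rank ker ∂_2 − rank ∂_3 = (16 − 15) − 0 = 1, and there is no ∂_3, so H_2 = Z.

As a check, the Euler characteristic is 8 − 24 + 16 = 0, which agrees with 1 − 2 + 1 = 0.

H_0 = Z,  H_1 = Z^2,  H_2 = Z.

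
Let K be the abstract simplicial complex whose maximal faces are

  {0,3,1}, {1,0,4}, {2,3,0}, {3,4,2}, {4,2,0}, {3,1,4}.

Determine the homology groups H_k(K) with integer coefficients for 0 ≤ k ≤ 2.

H_0 ≅ Z,  H_1 = 0,  H_2 ≅ Z.

Take the total order 0 < 1 < 2 < 3 < 4 on the vertex set. Then K (dimension 2) consists of the simplices:

  0-simplices (5): [0], [1], [2], [3], [4]
  1-simplices (9): [0,1], [0,2], [0,3], [0,4], [1,3], [1,4], [2,3], [2,4], [3,4]
  2-simplices (6): [0,1,3], [0,1,4], [0,2,3], [0,2,4], [1,3,4], [2,3,4]

so the chain groups are C_0 ≅ Z^5, C_1 ≅ Z^9, C_2 ≅ Z^6.

The boundary map ∂_1: C_1 → C_0 sends each edge [p,q] (with p < q) to q − p. For instance
  ∂[1,4] = [4] − [1].
This gives a 5×9 integer matrix of rank 4; reducing to Smith normal form yields diagonal entries (1,1,1,1).

∂_2: C_2 → C_1 acts by ∂[p,q,r] = [q,r] − [p,r] + [p,q]. For instance
  ∂[0,1,3] = [1,3] − [0,3] + [0,1],
  ∂[1,3,4] = [3,4] − [1,4] + [1,3].
This gives a 9×6 integer matrix of rank 5; reducing to Smith normal form yields diagonal entries (1,1,1,1,1).

Reading off H_k = ker ∂_k / im ∂_{k+1}:

  H_0: rank C_0 − rank ∂_1 = 5 − 4 = 1, and the invariant factors of ∂_1 are all 1, so H_0 ≅ Z.
  H_1: rank ker ∂_1 − rank ∂_2 = (9 − 4) − 5 = 0, and the invariant factors of ∂_2 are all 1, so H_1 ≅ 0.
  H_2: rank ker ∂_2 − rank ∂_3 = (6 − 5) − 0 = 1, and there is no ∂_3, so H_2 ≅ Z.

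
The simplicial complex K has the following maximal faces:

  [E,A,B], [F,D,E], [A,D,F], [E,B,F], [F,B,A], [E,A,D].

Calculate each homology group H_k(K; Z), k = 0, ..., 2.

Fix the vertex order A < B < D < E < F and write every simplex with vertices in increasing order. Then dim K = 2 and the simplices of K are:

  0-simplices (5): A, B, D, E, F
  1-simplices (9): AB, AD, AE, AF, BE, BF, DE, DF, EF
  2-simplices (6): ABE, ABF, ADE, ADF, BEF, DEF

giving chain groups C_0 ≅ Z^5, C_1 ≅ Z^9, C_2 ≅ Z^6.

Boundary ∂_1: C_1 → C_0 maps an edge to its endpoints' difference, ∂[p,q] = q − p.
The 5×9 boundary matrix has rank 4 and Smith normal form diag(1,1,1,1).

The boundary map ∂_2: C_2 → C_1 maps a triangle to the signed sum of its edges. For instance
  ∂BEF = EF − BF + BE,
  ∂ADF = DF − AF + AD.
This gives a 9×6 integer matrix of rank 5; reducing to Smith normal form yields diagonal entries (1,1,1,1,1).

From H_k ≅ ker(∂_k) / im(∂_{k+1}) we obtain:

  H_0: rank C_0 − rank ∂_1 = 5 − 4 = 1, and the invariant factors of ∂_1 are all 1, so H_0 = Z.
  H_1: rank ker ∂_1 − rank ∂_2 = (9 − 4) − 5 = 0, and the invariant factors of ∂_2 are all 1, so H_1 = 0.
  H_2: rank ker ∂_2 − rank ∂_3 = (6 − 5) − 0 = 1, and there is no ∂_3, so H_2 = Z.

As a check, the Euler characteristic is 5 − 9 + 6 = 2, which agrees with 1 − 0 + 1 = 2.

H_0 = Z,  H_1 = 0,  H_2 = Z.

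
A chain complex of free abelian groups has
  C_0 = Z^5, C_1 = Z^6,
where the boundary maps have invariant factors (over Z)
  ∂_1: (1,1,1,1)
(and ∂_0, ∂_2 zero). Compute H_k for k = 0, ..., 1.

H_0 = Z,  H_1 = Z^2.

H_0: b_0 = 5 − 0 − 4 = 1; torsion from ∂_1 factors > 1: none. So H_0 = Z.
H_1: b_1 = 6 − 4 − 0 = 2; torsion from ∂_2 factors > 1: none. So H_1 = Z^2.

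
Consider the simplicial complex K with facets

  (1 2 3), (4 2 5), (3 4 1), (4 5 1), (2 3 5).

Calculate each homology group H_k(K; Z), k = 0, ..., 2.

K has 5 vertices, 10 edges, 5 triangles.
rank ∂_0 = 0, rank ∂_1 = 4 ⇒ b_0 = 5 − 0 − 4 = 1; all invariant factors of ∂_1 are 1 so no torsion. So H_0 ≅ Z.
rank ∂_1 = 4, rank ∂_2 = 5 ⇒ b_1 = 10 − 4 − 5 = 1; all invariant factors of ∂_2 are 1 so no torsion. So H_1 ≅ Z.
rank ∂_2 = 5, rank ∂_3 = 0 ⇒ b_2 = 5 − 5 − 0 = 0. So H_2 ≅ 0.

H_0 ≅ Z,  H_1 ≅ Z,  H_2 = 0.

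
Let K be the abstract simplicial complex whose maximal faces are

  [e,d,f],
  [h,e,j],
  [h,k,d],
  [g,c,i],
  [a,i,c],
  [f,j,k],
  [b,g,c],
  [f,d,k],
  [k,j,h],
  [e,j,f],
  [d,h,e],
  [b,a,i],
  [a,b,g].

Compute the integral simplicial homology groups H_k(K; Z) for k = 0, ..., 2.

We work with the vertex ordering a < b < c < d < e < f < g < h < i < j < k. The simplices of K, each written with vertices in increasing order, are:

  0-simplices (11): a, b, c, d, e, f, g, h, i, j, k
  1-simplices (22): ab, ac, ag, ai, bc, bg, bi, cg, ci, de, df, dh, dk, ef, eh, ej, fj, fk, gi, hj, hk, jk
  2-simplices (13): abg, abi, aci, bcg, cgi, def, deh, dfk, dhk, efj, ehj, fjk, hjk

Hence C_0 ≅ Z^11, C_1 ≅ Z^22, C_2 ≅ Z^13.

The boundary map ∂_1: C_1 → C_0 maps an edge to its endpoints' difference, ∂[p,q] = q − p. For instance
  ∂ai = i − a.
This gives a 11×22 integer matrix of rank 9; reducing to Smith normal form yields diagonal entries (1,1,1,1,1,1,1,1,1).

Boundary ∂_2: C_2 → C_1 maps a triangle to the signed sum of its edges. For instance
  ∂hjk = jk − hk + hj,
  ∂efj = fj − ej + ef.
The resulting 22×13 matrix has rank 12, and its Smith normal form has invariant factors (1,1,1,1,1,1,1,1,1,1,1,1).

Reading off H_k = ker ∂_k / im ∂_{k+1}:

  H_0: rank C_0 − rank ∂_1 = 11 − 9 = 2, and the invariant factors of ∂_1 are all 1, so H_0 = Z^2.
  H_1: rank ker ∂_1 − rank ∂_2 = (22 − 9) − 12 = 1, and the invariant factors of ∂_2 are all 1, so H_1 = Z.
  H_2: rank ker ∂_2 − rank ∂_3 = (13 − 12) − 0 = 1, and there is no ∂_3, so H_2 = Z.

H_0 ≅ Z^2,  H_1 ≅ Z,  H_2 ≅ Z.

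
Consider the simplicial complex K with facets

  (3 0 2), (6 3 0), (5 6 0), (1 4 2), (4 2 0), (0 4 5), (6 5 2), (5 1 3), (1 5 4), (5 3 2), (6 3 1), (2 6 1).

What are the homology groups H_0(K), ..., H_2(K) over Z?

Fix the vertex order 0 < 1 < 2 < 3 < 4 < 5 < 6 and write every simplex with vertices in increasing order. Then dim K = 2 and the simplices of K are:

  0-simplices (7): [0], [1], [2], [3], [4], [5], [6]
  1-simplices (18): [0,2], [0,3], [0,4], [0,5], [0,6], [1,2], [1,3], [1,4], [1,5], [1,6], [2,3], [2,4], [2,5], [2,6], [3,5], [3,6], [4,5], [5,6]
  2-simplices (12): [0,2,3], [0,2,4], [0,3,6], [0,4,5], [0,5,6], [1,2,4], [1,2,6], [1,3,5], [1,3,6], [1,4,5], [2,3,5], [2,5,6]

Hence C_0 ≅ Z^7, C_1 ≅ Z^18, C_2 ≅ Z^12.

Boundary ∂_1: C_1 → C_0 is given by ∂[p,q] = [q] − [p].
The resulting 7×18 matrix has rank 6, and its Smith normal form has invariant factors (1,1,1,1,1,1).

The boundary map ∂_2: C_2 → C_1 maps a triangle to the signed sum of its edges. For instance
  ∂[0,2,4] = [2,4] − [0,4] + [0,2],
  ∂[1,3,5] = [3,5] − [1,5] + [1,3].
This gives a 18×12 integer matrix of rank 12; reducing to Smith normal form yields diagonal entries (1,1,1,1,1,1,1,1,1,1,1,2).

From H_k ≅ ker(∂_k) / im(∂_{k+1}) we obtain:

  H_0: rank C_0 − rank ∂_1 = 7 − 6 = 1, and the invariant factors of ∂_1 are all 1, so H_0 = Z.
  H_1: rank ker ∂_1 − rank ∂_2 = (18 − 6) − 12 = 0, and ∂_2 has invariant factor 2 > 1, so H_1 = Z/2Z.
  H_2: rank ker ∂_2 − rank ∂_3 = (12 − 12) − 0 = 0, and there is no ∂_3, so H_2 = 0.

H_0 = Z,  H_1 = Z/2Z,  H_2 = 0.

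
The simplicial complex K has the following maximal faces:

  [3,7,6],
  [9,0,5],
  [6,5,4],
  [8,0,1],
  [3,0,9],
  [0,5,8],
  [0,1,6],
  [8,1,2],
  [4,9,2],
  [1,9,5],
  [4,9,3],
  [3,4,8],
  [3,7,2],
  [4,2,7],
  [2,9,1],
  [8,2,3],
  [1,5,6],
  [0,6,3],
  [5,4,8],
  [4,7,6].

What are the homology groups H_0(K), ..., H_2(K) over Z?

Fix the vertex order 0 < 1 < 2 < 3 < 4 < 5 < 6 < 7 < 8 < 9 and write every simplex with vertices in increasing order. Then dim K = 2 and the simplices of K are:

  0-simplices (10): [0], [1], [2], [3], [4], [5], [6], [7], [8], [9]
  1-simplices (30): (30 of them)
  2-simplices (20): (20 of them)

giving chain groups C_0 ≅ Z^10, C_1 ≅ Z^30, C_2 ≅ Z^20.

The boundary map ∂_1: C_1 → C_0 is given by ∂[p,q] = [q] − [p].
The resulting 10×30 matrix has rank 9, and its Smith normal form has invariant factors (1,1,1,1,1,1,1,1,1).

The boundary map ∂_2: C_2 → C_1 sends each 2-simplex [p,q,r] to [q,r] − [p,r] + [p,q]. For instance
  ∂[0,5,9] = [5,9] − [0,9] + [0,5],
  ∂[1,5,6] = [5,6] − [1,6] + [1,5].
The resulting 30×20 matrix has rank 20, and its Smith normal form has invariant factors (1,1,1,1,1,1,1,1,1,1,1,1,1,1,1,1,1,1,1,2).

Computing H_k = (kernel of ∂_k) / (image of ∂_{k+1}):

  H_0: rank C_0 − rank ∂_1 = 10 − 9 = 1, and the invariant factors of ∂_1 are all 1, so H_0 = Z.
  H_1: rank ker ∂_1 − rank ∂_2 = (30 − 9) − 20 = 1, and ∂_2 has invariant factor 2 > 1, so H_1 = Z ⊕ Z/2.
  H_2: rank ker ∂_2 − rank ∂_3 = (20 − 20) − 0 = 0, and there is no ∂_3, so H_2 = 0.

As a check, the Euler characteristic is 10 − 30 + 20 = 0, which agrees with 1 − 1 + 0 = 0.
(K is a triangulation of the Klein bottle.)

H_0 ≅ Z,  H_1 ≅ Z ⊕ Z/2,  H_2 = 0.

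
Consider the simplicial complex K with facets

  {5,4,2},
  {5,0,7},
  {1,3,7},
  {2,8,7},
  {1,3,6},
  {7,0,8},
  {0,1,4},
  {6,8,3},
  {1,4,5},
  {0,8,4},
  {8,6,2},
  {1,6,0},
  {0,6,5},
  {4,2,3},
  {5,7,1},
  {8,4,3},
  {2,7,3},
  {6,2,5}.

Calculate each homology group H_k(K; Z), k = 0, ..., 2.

H_0 = Z,  H_1 = Z ⊕ Z/2,  H_2 = 0.

K has 9 vertices, 27 edges, 18 triangles.
rank ∂_0 = 0, rank ∂_1 = 8 ⇒ b_0 = 9 − 0 − 8 = 1; all invariant factors of ∂_1 are 1 so no torsion. So H_0 = Z.
rank ∂_1 = 8, rank ∂_2 = 18 ⇒ b_1 = 27 − 8 − 18 = 1; ∂_2 has invariant factor(s) [2] giving torsion. So H_1 = Z ⊕ Z/2.
rank ∂_2 = 18, rank ∂_3 = 0 ⇒ b_2 = 18 − 18 − 0 = 0. So H_2 = 0.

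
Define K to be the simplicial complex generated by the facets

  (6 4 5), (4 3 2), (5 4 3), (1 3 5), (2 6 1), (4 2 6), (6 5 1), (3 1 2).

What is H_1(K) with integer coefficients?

H_1 ≅ 0.

Take the total order 1 < 2 < 3 < 4 < 5 < 6 on the vertex set. Then K (dimension 2) consists of the simplices:

  0-simplices (6): [1], [2], [3], [4], [5], [6]
  1-simplices (12): [1,2], [1,3], [1,5], [1,6], [2,3], [2,4], [2,6], [3,4], [3,5], [4,5], [4,6], [5,6]
  2-simplices (8): [1,2,3], [1,2,6], [1,3,5], [1,5,6], [2,3,4], [2,4,6], [3,4,5], [4,5,6]

giving chain groups C_0 ≅ Z^6, C_1 ≅ Z^12, C_2 ≅ Z^8.

∂_1: C_1 → C_0 is given by ∂[p,q] = [q] − [p].
This gives a 6×12 integer matrix of rank 5; reducing to Smith normal form yields diagonal entries (1,1,1,1,1).

The boundary map ∂_2: C_2 → C_1 maps a triangle to the signed sum of its edges. For instance
  ∂[3,4,5] = [4,5] − [3,5] + [3,4],
  ∂[4,5,6] = [5,6] − [4,6] + [4,5].
The resulting 12×8 matrix has rank 7, and its Smith normal form has invariant factors (1,1,1,1,1,1,1).

From H_k ≅ ker(∂_k) / im(∂_{k+1}) we obtain:

  H_1: rank ker ∂_1 − rank ∂_2 = (12 − 5) − 7 = 0, and the invariant factors of ∂_2 are all 1, so H_1 ≅ 0.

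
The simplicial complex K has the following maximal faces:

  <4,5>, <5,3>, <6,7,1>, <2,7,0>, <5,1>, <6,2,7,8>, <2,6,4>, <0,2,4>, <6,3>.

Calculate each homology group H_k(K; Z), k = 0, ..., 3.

Order the vertices as 0 < 1 < 2 < 3 < 4 < 5 < 6 < 7 < 8. Listing each simplex with vertices in this order, K has dimension 3 with simplices:

  0-simplices (9): [0], [1], [2], [3], [4], [5], [6], [7], [8]
  1-simplices (17): [0,2], [0,4], [0,7], [1,5], [1,6], [1,7], [2,4], [2,6], [2,7], [2,8], [3,5], [3,6], [4,5], [4,6], [6,7], [6,8], [7,8]
  2-simplices (8): [0,2,4], [0,2,7], [1,6,7], [2,4,6], [2,6,7], [2,6,8], [2,7,8], [6,7,8]
  3-simplices (1): [2,6,7,8]

so the chain groups are C_0 ≅ Z^9, C_1 ≅ Z^17, C_2 ≅ Z^8, C_3 ≅ Z^1.

The boundary map ∂_1: C_1 → C_0 sends each edge [p,q] (with p < q) to q − p.
As a 9×17 matrix over Z this has rank 8, with invariant factors (1,1,1,1,1,1,1,1).

The boundary map ∂_2: C_2 → C_1 sends each 2-simplex [p,q,r] to [q,r] − [p,r] + [p,q]. For instance
  ∂[1,6,7] = [6,7] − [1,7] + [1,6],
  ∂[2,6,7] = [6,7] − [2,7] + [2,6].
This gives a 17×8 integer matrix of rank 7; reducing to Smith normal form yields diagonal entries (1,1,1,1,1,1,1).

Boundary ∂_3: C_3 → C_2 sends each 3-simplex σ to the alternating sum Σ_i (−1)^i (σ with its i-th vertex removed). For instance
  ∂[2,6,7,8] = [6,7,8] − [2,7,8] + [2,6,8] − [2,6,7].
The resulting 8×1 matrix has rank 1, and its Smith normal form has invariant factors (1).

Reading off H_k = ker ∂_k / im ∂_{k+1}:

  H_0: rank C_0 − rank ∂_1 = 9 − 8 = 1, and the invariant factors of ∂_1 are all 1, so H_0 ≅ Z.
  H_1: rank ker ∂_1 − rank ∂_2 = (17 − 8) − 7 = 2, and the invariant factors of ∂_2 are all 1, so H_1 ≅ Z^2.
  H_2: rank ker ∂_2 − rank ∂_3 = (8 − 7) − 1 = 0, and the invariant factors of ∂_3 are all 1, so H_2 ≅ 0.
  H_3: rank ker ∂_3 − rank ∂_4 = (1 − 1) − 0 = 0, and there is no ∂_4, so H_3 ≅ 0.

H_0 ≅ Z,  H_1 ≅ Z^2,  H_2 = 0,  H_3 = 0.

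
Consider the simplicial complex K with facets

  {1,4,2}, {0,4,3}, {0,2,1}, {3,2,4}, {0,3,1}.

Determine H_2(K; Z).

H_2 ≅ 0.

Order the vertices as 0 < 1 < 2 < 3 < 4. Listing each simplex with vertices in this order, K has dimension 2 with simplices:

  0-simplices (5): [0], [1], [2], [3], [4]
  1-simplices (10): [0,1], [0,2], [0,3], [0,4], [1,2], [1,3], [1,4], [2,3], [2,4], [3,4]
  2-simplices (5): [0,1,2], [0,1,3], [0,3,4], [1,2,4], [2,3,4]

so the chain groups are C_0 ≅ Z^5, C_1 ≅ Z^10, C_2 ≅ Z^5.

The boundary map ∂_1: C_1 → C_0 sends each edge [p,q] (with p < q) to q − p.
As a 5×10 matrix over Z this has rank 4, with invariant factors (1,1,1,1).

∂_2: C_2 → C_1 acts by ∂[p,q,r] = [q,r] − [p,r] + [p,q]. For instance
  ∂[0,3,4] = [3,4] − [0,4] + [0,3],
  ∂[2,3,4] = [3,4] − [2,4] + [2,3].
As a 10×5 matrix over Z this has rank 5, with invariant factors (1,1,1,1,1).

Now H_k = ker ∂_k / im ∂_{k+1}, so:

  H_2: rank ker ∂_2 − rank ∂_3 = (5 − 5) − 0 = 0, and there is no ∂_3, so H_2 ≅ 0.

(K is a triangulation of the Möbius band.)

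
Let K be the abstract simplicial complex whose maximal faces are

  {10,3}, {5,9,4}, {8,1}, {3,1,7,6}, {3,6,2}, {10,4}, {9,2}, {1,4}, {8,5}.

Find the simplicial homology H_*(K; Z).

Fix the vertex order 1 < 2 < 3 < 4 < 5 < 6 < 7 < 8 < 9 < 10 and write every simplex with vertices in increasing order. Then dim K = 3 and the simplices of K are:

  0-simplices (10): [1], [2], [3], [4], [5], [6], [7], [8], [9], [10]
  1-simplices (17): [1,3], [1,4], [1,6], [1,7], [1,8], [2,3], [2,6], [2,9], [3,6], [3,7], [3,10], [4,5], [4,9], [4,10], [5,8], [5,9], [6,7]
  2-simplices (6): [1,3,6], [1,3,7], [1,6,7], [2,3,6], [3,6,7], [4,5,9]
  3-simplices (1): [1,3,6,7]

Hence C_0 ≅ Z^10, C_1 ≅ Z^17, C_2 ≅ Z^6, C_3 ≅ Z^1.

∂_1: C_1 → C_0 sends each edge [p,q] (with p < q) to q − p. For instance
  ∂[1,3] = [3] − [1].
As a 10×17 matrix over Z this has rank 9, with invariant factors (1,1,1,1,1,1,1,1,1).

Boundary ∂_2: C_2 → C_1 acts by ∂[p,q,r] = [q,r] − [p,r] + [p,q]. For instance
  ∂[1,6,7] = [6,7] − [1,7] + [1,6],
  ∂[2,3,6] = [3,6] − [2,6] + [2,3].
The resulting 17×6 matrix has rank 5, and its Smith normal form has invariant factors (1,1,1,1,1).

Boundary ∂_3: C_3 → C_2 sends each 3-simplex σ to the alternating sum Σ_i (−1)^i (σ with its i-th vertex removed). For instance
  ∂[1,3,6,7] = [3,6,7] − [1,6,7] + [1,3,7] − [1,3,6].
The 6×1 boundary matrix has rank 1 and Smith normal form diag(1).

From H_k ≅ ker(∂_k) / im(∂_{k+1}) we obtain:

  H_0: rank C_0 − rank ∂_1 = 10 − 9 = 1, and the invariant factors of ∂_1 are all 1, so H_0 ≅ Z.
  H_1: rank ker ∂_1 − rank ∂_2 = (17 − 9) − 5 = 3, and the invariant factors of ∂_2 are all 1, so H_1 ≅ Z^3.
  H_2: rank ker ∂_2 − rank ∂_3 = (6 − 5) − 1 = 0, and the invariant factors of ∂_3 are all 1, so H_2 ≅ 0.
  H_3: rank ker ∂_3 − rank ∂_4 = (1 − 1) − 0 = 0, and there is no ∂_4, so H_3 ≅ 0.

H_0 ≅ Z,  H_1 ≅ Z^3,  H_2 = 0,  H_3 = 0.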